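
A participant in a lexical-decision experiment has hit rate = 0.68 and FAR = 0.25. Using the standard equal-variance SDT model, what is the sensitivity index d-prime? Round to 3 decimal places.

d-prime = 1.142

z(H) = z(0.68) = 0.4677
z(FA) = z(0.25) = -0.6745
d' = z(H) − z(FA) = 0.4677 − (-0.6745) = 1.1422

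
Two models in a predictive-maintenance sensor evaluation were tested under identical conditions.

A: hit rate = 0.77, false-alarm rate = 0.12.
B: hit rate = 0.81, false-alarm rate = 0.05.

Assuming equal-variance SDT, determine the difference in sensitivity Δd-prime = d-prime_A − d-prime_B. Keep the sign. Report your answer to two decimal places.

Δd-prime = -0.61

A: z(0.77) = 0.739, z(0.12) = -1.175, d' = 1.914
B: z(0.81) = 0.878, z(0.05) = -1.645, d' = 2.523
Δd' = d'_A − d'_B = 1.914 − 2.523 = -0.609
B has the higher sensitivity.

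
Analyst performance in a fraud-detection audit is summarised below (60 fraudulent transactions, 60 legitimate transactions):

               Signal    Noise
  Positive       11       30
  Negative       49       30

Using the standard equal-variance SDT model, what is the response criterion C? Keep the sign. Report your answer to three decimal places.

C = 0.451

H = 11/60 = 0.1833
FA = 30/60 = 0.5000
Φ⁻¹(H) = Φ⁻¹(0.1833) = -0.9029
Φ⁻¹(FA) = Φ⁻¹(0.5000) = 0.0000
c = −½·[z(H) + z(FA)] = −0.5 × (-0.9029 + 0.0000) = 0.45145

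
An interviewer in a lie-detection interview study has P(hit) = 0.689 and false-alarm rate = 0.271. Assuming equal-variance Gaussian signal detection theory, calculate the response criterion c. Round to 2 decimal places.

Φ⁻¹(0.689) = 0.493, Φ⁻¹(0.271) = -0.610
c = −½·[z(H) + z(FA)] = −0.5 × (0.493 + (-0.610)) = 0.0585

c = 0.06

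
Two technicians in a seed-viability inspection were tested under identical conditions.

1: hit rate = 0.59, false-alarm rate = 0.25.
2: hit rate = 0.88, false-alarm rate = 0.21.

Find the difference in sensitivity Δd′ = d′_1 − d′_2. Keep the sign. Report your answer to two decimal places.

Δd′ = -1.08

1: z(0.59) = 0.228, z(0.25) = -0.674, d' = 0.902
2: z(0.88) = 1.175, z(0.21) = -0.806, d' = 1.981
Δd' = d'_1 − d'_2 = 0.902 − 1.981 = -1.079
2 has the higher sensitivity.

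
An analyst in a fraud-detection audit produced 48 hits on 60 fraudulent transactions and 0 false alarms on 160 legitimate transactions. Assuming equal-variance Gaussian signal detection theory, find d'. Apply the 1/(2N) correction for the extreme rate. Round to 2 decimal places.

The false-alarm rate is 0/160 = 0, so apply the 1/(2N) correction: FA → 1/(2·160) = 0.00313.
z(H) = z(0.80000) = 0.842
z(FA) = z(0.00313) = -2.734
d' = 0.842 − (-2.734) = 3.576

d' = 3.58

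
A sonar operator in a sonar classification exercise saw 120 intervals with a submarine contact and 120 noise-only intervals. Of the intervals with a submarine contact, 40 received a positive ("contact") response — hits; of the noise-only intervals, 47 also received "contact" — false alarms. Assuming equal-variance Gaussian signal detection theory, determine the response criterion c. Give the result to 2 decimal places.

H = 40/120 = 0.3333
FA = 47/120 = 0.3917
z(0.3333) = -0.4308, z(0.3917) = -0.2749
c = −½·[z(H) + z(FA)] = −0.5 × (-0.4308 + (-0.2749)) = 0.35285

c = 0.35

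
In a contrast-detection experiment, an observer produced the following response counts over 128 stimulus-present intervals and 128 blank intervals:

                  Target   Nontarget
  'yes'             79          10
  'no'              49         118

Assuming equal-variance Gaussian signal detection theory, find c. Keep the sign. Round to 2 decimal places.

H = 79/128 = 0.6172
FA = 10/128 = 0.0781
z(H) = z(0.6172) = 0.298
z(FA) = z(0.0781) = -1.418
c = −½·[z(H) + z(FA)] = −0.5 × (0.298 + (-1.418)) = 0.560
c > 0: the observer has a conservative response bias.

c = 0.56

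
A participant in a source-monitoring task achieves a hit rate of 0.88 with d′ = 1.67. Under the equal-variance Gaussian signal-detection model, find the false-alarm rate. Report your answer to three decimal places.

z(hit rate) = z(0.88) = 1.1750
z(FA) = z(H) − d' = 1.1750 − 1.67 = -0.4950
false-alarm rate = Φ(-0.4950) = 0.3103

false-alarm rate = 0.310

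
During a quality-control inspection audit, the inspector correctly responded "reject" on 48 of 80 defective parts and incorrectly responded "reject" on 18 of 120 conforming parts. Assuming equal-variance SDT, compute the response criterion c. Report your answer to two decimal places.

c = 0.39

H = 48/80 = 0.6000
FA = 18/120 = 0.1500
z(H) = 0.2533
z(FA) = -1.0364
c = −½·[z(H) + z(FA)] = −0.5 × (0.2533 + (-1.0364)) = 0.39155
c > 0: the inspector has a conservative response bias.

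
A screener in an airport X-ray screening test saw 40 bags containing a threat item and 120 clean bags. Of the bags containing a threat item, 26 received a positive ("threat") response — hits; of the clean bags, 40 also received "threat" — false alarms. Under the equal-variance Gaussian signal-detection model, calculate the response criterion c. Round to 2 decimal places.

c = 0.02

H = 26/40 = 0.6500
FA = 40/120 = 0.3333
z(0.6500) = 0.385, z(0.3333) = -0.431
c = −½·[z(H) + z(FA)] = −0.5 × (0.385 + (-0.431)) = 0.023
c > 0: the screener has a conservative response bias.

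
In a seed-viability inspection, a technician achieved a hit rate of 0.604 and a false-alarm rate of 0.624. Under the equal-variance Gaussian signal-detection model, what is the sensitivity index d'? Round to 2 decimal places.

d' = -0.05

z(H) = z(0.604) = 0.2637
z(FA) = z(0.624) = 0.3160
d' = z(H) − z(FA) = 0.2637 − 0.3160 = -0.0523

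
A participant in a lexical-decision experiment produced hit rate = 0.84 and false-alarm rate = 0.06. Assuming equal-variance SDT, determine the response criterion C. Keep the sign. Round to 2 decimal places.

z(H) = 0.9945
z(FA) = -1.5548
c = −½·[z(H) + z(FA)] = −0.5 × (0.9945 + (-1.5548)) = 0.28015

C = 0.28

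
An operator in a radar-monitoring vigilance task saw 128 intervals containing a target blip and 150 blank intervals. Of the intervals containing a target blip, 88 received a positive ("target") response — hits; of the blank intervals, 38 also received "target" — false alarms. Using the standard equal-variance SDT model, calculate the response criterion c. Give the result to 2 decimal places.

H = 88/128 = 0.6875
FA = 38/150 = 0.2533
Φ⁻¹(H) = Φ⁻¹(0.6875) = 0.489
Φ⁻¹(FA) = Φ⁻¹(0.2533) = -0.664
c = −½·[z(H) + z(FA)] = −0.5 × (0.489 + (-0.664)) = 0.0875

c = 0.09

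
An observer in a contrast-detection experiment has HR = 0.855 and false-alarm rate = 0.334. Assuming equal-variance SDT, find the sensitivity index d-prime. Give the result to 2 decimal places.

Φ⁻¹(H) = Φ⁻¹(0.855) = 1.058
Φ⁻¹(FA) = Φ⁻¹(0.334) = -0.429
d' = z(H) − z(FA) = 1.058 − (-0.429) = 1.487

d-prime = 1.49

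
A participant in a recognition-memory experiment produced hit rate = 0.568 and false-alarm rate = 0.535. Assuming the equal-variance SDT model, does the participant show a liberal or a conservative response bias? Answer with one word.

liberal

z(H) = 0.171, z(FA) = 0.088
c = −½·(z(H) + z(FA)) = -0.1295
c < 0 → liberal criterion (biased toward responding “yes”).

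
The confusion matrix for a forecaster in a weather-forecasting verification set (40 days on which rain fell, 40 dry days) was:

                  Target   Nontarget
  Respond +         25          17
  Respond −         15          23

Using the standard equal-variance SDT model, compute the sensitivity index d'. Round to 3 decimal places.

H = 25/40 = 0.6250
FA = 17/40 = 0.4250
z(H) = z(0.6250) = 0.3186
z(FA) = z(0.4250) = -0.1891
d' = z(H) − z(FA) = 0.3186 − (-0.1891) = 0.5077

d' = 0.508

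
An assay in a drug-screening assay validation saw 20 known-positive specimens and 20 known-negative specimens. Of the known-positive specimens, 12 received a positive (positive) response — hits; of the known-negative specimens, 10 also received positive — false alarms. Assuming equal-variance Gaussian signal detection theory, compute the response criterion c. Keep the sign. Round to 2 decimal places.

c = -0.13

H = 12/20 = 0.6000
FA = 10/20 = 0.5000
z(0.6000) = 0.2533, z(0.5000) = 0.0000
c = −½·[z(H) + z(FA)] = −0.5 × (0.2533 + 0.0000) = -0.12665
c < 0: the assay has a liberal response bias.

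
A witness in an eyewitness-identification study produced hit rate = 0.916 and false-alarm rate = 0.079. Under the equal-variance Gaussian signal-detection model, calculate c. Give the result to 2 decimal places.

z(H) = 1.3787
z(FA) = -1.4118
c = −½·[z(H) + z(FA)] = −0.5 × (1.3787 + (-1.4118)) = 0.01655

c = 0.02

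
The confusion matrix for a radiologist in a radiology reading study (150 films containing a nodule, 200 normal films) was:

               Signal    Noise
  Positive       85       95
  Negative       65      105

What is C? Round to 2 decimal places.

H = 85/150 = 0.5667
FA = 95/200 = 0.4750
z(H) = z(0.5667) = 0.1680
z(FA) = z(0.4750) = -0.0627
c = −½·[z(H) + z(FA)] = −0.5 × (0.1680 + (-0.0627)) = -0.05265
c < 0: the radiologist has a liberal response bias.

C = -0.05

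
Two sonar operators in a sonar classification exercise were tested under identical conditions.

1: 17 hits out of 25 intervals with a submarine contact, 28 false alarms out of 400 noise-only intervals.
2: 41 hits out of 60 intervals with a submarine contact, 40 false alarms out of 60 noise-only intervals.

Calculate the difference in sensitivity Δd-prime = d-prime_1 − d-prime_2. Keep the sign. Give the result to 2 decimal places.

1: z(0.6800) = 0.468, z(0.0700) = -1.476, d' = 1.944
2: z(0.6833) = 0.477, z(0.6667) = 0.431, d' = 0.046
Δd' = d'_1 − d'_2 = 1.944 − 0.046 = 1.898
1 has the higher sensitivity.

Δd-prime = 1.90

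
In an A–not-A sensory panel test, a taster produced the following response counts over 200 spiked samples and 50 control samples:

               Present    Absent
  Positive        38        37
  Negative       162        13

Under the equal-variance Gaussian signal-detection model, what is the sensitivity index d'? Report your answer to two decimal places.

H = 38/200 = 0.1900
FA = 37/50 = 0.7400
z(H) = -0.8779
z(FA) = 0.6433
d' = z(H) − z(FA) = -0.8779 − 0.6433 = -1.5212

d' = -1.52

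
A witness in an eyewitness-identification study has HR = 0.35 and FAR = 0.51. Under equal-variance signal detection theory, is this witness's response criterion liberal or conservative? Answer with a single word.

z(H) = -0.385, z(FA) = 0.025
c = −½·(z(H) + z(FA)) = 0.180
c > 0 → conservative criterion (biased toward responding “no”).

conservative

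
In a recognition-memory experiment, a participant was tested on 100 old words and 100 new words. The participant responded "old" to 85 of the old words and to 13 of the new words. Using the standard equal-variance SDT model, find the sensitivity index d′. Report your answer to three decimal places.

d′ = 2.163

H = 85/100 = 0.8500
FA = 13/100 = 0.1300
z(0.8500) = 1.0364, z(0.1300) = -1.1264
d' = z(H) − z(FA) = 1.0364 − (-1.1264) = 2.1628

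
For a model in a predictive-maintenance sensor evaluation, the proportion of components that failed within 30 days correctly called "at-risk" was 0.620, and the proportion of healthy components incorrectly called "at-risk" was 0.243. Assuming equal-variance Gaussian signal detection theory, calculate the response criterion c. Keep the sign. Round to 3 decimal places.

c = 0.196

z(H) = 0.3055
z(FA) = -0.6967
c = −½·[z(H) + z(FA)] = −0.5 × (0.3055 + (-0.6967)) = 0.1956
c > 0: the model has a conservative response bias.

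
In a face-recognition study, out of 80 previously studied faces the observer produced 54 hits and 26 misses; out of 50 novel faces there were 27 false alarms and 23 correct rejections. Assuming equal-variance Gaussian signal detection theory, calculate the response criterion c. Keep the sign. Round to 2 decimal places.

H = 54/80 = 0.6750
FA = 27/50 = 0.5400
z(H) = 0.4538
z(FA) = 0.1004
c = −½·[z(H) + z(FA)] = −0.5 × (0.4538 + 0.1004) = -0.2771

c = -0.28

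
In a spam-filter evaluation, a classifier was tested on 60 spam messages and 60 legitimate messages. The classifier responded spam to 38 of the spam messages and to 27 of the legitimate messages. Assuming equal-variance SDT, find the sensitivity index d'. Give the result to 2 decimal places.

H = 38/60 = 0.6333
FA = 27/60 = 0.4500
z(0.6333) = 0.341, z(0.4500) = -0.126
d' = z(H) − z(FA) = 0.341 − (-0.126) = 0.467

d' = 0.47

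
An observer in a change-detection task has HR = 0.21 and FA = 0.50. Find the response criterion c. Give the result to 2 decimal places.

Φ⁻¹(H) = Φ⁻¹(0.21) = -0.8064
Φ⁻¹(FA) = Φ⁻¹(0.50) = 0.0000
c = −½·[z(H) + z(FA)] = −0.5 × (-0.8064 + 0.0000) = 0.4032

c = 0.40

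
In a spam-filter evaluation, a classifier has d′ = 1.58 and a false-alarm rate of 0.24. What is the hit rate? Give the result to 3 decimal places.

z(false-alarm rate) = z(0.24) = -0.7063
z(H) = z(FA) + d' = -0.7063 + 1.58 = 0.8737
hit rate = Φ(0.8737) = 0.8089

hit rate = 0.809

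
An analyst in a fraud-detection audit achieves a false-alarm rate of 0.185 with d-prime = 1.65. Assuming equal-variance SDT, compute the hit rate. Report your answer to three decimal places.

z(false-alarm rate) = z(0.185) = -0.8965
z(H) = z(FA) + d' = -0.8965 + 1.65 = 0.7535
hit rate = Φ(0.7535) = 0.7744

hit rate = 0.774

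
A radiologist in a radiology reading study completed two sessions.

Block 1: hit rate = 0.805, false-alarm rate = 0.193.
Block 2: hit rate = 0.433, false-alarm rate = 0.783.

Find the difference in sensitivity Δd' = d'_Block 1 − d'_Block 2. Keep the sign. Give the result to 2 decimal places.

Δd' = 2.68

Block 1: z(0.805) = 0.860, z(0.193) = -0.867, d' = 1.727
Block 2: z(0.433) = -0.169, z(0.783) = 0.782, d' = -0.951
Δd' = d'_Block 1 − d'_Block 2 = 1.727 − (-0.951) = 2.678
Block 1 has the higher sensitivity.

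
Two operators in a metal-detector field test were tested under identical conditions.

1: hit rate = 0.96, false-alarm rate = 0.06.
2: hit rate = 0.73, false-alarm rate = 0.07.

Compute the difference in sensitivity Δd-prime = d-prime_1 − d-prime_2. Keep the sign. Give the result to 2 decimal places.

1: z(0.96) = 1.751, z(0.06) = -1.555, d' = 3.306
2: z(0.73) = 0.613, z(0.07) = -1.476, d' = 2.089
Δd' = d'_1 − d'_2 = 3.306 − 2.089 = 1.217
1 has the higher sensitivity.

Δd-prime = 1.22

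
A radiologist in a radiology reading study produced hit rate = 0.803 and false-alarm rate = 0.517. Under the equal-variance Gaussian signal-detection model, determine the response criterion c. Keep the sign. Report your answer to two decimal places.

c = -0.45

z(H) = 0.852
z(FA) = 0.043
c = −½·[z(H) + z(FA)] = −0.5 × (0.852 + 0.043) = -0.4475
c < 0: the radiologist has a liberal response bias.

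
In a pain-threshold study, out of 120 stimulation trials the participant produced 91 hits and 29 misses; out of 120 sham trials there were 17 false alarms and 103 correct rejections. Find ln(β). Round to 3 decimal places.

ln β = 0.330

H = 91/120 = 0.7583
FA = 17/120 = 0.1417
z(H) = z(0.7583) = 0.7008
z(FA) = z(0.1417) = -1.0727
ln β = −½·[z(H)² − z(FA)²] = −0.5 × (0.4911 − 1.1507) = 0.3298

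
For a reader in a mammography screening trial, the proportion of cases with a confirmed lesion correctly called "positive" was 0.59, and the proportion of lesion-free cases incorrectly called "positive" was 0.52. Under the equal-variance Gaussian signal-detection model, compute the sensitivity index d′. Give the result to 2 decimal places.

d′ = 0.18

z(H) = 0.228
z(FA) = 0.050
d' = z(H) − z(FA) = 0.228 − 0.050 = 0.178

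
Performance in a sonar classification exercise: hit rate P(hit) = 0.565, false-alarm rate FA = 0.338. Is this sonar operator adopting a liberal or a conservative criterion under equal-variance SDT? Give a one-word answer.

conservative

z(H) = 0.164, z(FA) = -0.418
c = −½·(z(H) + z(FA)) = 0.127
c > 0 → conservative criterion (biased toward responding “no”).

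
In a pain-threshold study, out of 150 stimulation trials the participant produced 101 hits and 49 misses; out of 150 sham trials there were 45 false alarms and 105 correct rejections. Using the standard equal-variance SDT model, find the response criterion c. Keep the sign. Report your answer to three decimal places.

H = 101/150 = 0.6733
FA = 45/150 = 0.3000
z(H) = z(0.6733) = 0.4490
z(FA) = z(0.3000) = -0.5244
c = −½·[z(H) + z(FA)] = −0.5 × (0.4490 + (-0.5244)) = 0.0377

c = 0.038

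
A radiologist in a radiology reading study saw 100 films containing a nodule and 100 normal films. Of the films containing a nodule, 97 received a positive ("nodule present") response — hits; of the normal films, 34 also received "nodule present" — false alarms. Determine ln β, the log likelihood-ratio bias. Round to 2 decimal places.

H = 97/100 = 0.9700
FA = 34/100 = 0.3400
z(0.9700) = 1.881, z(0.3400) = -0.412
ln β = −½·[z(H)² − z(FA)²] = −0.5 × (3.538 − 0.170) = -1.684

ln β = -1.68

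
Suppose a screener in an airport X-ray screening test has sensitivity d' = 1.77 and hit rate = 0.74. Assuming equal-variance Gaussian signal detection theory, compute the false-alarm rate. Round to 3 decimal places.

z(hit rate) = z(0.74) = 0.6433
z(FA) = z(H) − d' = 0.6433 − 1.77 = -1.1267
false-alarm rate = Φ(-1.1267) = 0.1299

false-alarm rate = 0.130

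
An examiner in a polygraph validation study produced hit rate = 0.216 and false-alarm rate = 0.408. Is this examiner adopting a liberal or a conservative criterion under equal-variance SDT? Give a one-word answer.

conservative

z(H) = -0.786, z(FA) = -0.233
c = −½·(z(H) + z(FA)) = 0.5095
c > 0 → conservative criterion (biased toward responding “no”).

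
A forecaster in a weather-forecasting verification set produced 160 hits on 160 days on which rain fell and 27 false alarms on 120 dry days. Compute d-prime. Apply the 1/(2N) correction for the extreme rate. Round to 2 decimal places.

The hit rate is 160/160 = 1, so apply the 1/(2N) correction: H → 1 − 1/(2·160) = 0.99687.
z(H) = z(0.99687) = 2.734
z(FA) = z(0.22500) = -0.755
d' = 2.734 − (-0.755) = 3.489

d-prime = 3.49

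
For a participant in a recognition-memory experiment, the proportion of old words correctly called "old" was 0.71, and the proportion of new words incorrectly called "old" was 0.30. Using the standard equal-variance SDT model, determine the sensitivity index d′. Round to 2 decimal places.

d′ = 1.08

z(0.71) = 0.553, z(0.30) = -0.524
d' = z(H) − z(FA) = 0.553 − (-0.524) = 1.077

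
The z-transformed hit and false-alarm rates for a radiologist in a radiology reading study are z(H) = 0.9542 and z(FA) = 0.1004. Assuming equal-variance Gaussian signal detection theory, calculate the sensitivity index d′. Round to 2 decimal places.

d' = z(H) − z(FA) = 0.9542 − 0.1004 = 0.8538

d′ = 0.85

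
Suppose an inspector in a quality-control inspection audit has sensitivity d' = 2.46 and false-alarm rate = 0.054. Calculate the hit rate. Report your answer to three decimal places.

z(false-alarm rate) = z(0.054) = -1.6072
z(H) = z(FA) + d' = -1.6072 + 2.46 = 0.8528
hit rate = Φ(0.8528) = 0.8031

hit rate = 0.803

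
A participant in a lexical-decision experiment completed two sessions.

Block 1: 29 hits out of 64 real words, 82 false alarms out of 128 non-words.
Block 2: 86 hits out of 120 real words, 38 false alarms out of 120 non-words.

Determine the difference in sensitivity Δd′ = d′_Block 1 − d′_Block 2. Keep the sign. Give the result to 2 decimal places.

Δd′ = -1.53

Block 1: z(0.4531) = -0.118, z(0.6406) = 0.360, d' = -0.478
Block 2: z(0.7167) = 0.573, z(0.3167) = -0.477, d' = 1.050
Δd' = d'_Block 1 − d'_Block 2 = -0.478 − 1.050 = -1.528
Block 2 has the higher sensitivity.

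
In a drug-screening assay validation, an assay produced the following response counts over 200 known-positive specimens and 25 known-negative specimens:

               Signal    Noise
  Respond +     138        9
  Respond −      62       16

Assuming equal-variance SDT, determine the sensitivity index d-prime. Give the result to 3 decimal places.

d-prime = 0.854

H = 138/200 = 0.6900
FA = 9/25 = 0.3600
z(H) = 0.4959
z(FA) = -0.3585
d' = z(H) − z(FA) = 0.4959 − (-0.3585) = 0.8544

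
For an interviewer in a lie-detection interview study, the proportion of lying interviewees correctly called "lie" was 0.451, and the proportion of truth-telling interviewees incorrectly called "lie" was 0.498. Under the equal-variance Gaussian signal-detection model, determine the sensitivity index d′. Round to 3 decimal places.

d′ = -0.118

z(0.451) = -0.1231, z(0.498) = -0.0050
d' = z(H) − z(FA) = -0.1231 − (-0.0050) = -0.1181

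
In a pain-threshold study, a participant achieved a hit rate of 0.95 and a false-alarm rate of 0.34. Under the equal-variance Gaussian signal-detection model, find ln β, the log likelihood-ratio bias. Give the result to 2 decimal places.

z(0.95) = 1.645, z(0.34) = -0.412
ln β = −½·[z(H)² − z(FA)²] = −0.5 × (2.706 − 0.170) = -1.268

ln β = -1.27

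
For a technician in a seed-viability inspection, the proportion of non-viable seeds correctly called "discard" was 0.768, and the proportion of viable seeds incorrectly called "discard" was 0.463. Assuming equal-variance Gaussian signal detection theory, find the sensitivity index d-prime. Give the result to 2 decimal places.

Φ⁻¹(H) = Φ⁻¹(0.768) = 0.7323
Φ⁻¹(FA) = Φ⁻¹(0.463) = -0.0929
d' = z(H) − z(FA) = 0.7323 − (-0.0929) = 0.8252

d-prime = 0.83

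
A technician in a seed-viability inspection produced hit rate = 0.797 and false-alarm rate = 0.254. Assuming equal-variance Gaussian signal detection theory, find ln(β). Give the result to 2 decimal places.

z(H) = z(0.797) = 0.831
z(FA) = z(0.254) = -0.662
ln β = −½·[z(H)² − z(FA)²] = −0.5 × (0.691 − 0.438) = -0.1265

ln β = -0.13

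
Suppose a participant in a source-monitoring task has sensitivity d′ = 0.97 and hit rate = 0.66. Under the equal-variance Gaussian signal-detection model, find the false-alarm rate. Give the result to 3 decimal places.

false-alarm rate = 0.289

z(hit rate) = z(0.66) = 0.4125
z(FA) = z(H) − d' = 0.4125 − 0.97 = -0.5575
false-alarm rate = Φ(-0.5575) = 0.2886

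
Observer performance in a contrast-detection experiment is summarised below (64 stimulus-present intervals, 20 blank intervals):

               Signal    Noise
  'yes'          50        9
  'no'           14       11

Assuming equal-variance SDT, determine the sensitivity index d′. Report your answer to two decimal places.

H = 50/64 = 0.7812
FA = 9/20 = 0.4500
z(0.7812) = 0.7763, z(0.4500) = -0.1257
d' = z(H) − z(FA) = 0.7763 − (-0.1257) = 0.9020

d′ = 0.90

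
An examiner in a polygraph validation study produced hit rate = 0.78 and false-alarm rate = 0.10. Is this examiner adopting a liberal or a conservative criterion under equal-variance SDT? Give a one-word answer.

z(H) = 0.772, z(FA) = -1.282
c = −½·(z(H) + z(FA)) = 0.255
c > 0 → conservative criterion (biased toward responding “no”).

conservative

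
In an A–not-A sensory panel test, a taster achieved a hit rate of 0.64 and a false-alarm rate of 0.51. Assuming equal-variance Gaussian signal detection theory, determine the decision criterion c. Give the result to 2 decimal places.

c = -0.19

z(0.64) = 0.358, z(0.51) = 0.025
c = −½·[z(H) + z(FA)] = −0.5 × (0.358 + 0.025) = -0.1915
c < 0: the taster has a liberal response bias.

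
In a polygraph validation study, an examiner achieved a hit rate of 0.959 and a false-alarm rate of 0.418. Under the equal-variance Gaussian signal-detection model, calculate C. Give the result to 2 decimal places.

C = -0.77

z(H) = z(0.959) = 1.739
z(FA) = z(0.418) = -0.207
c = −½·[z(H) + z(FA)] = −0.5 × (1.739 + (-0.207)) = -0.766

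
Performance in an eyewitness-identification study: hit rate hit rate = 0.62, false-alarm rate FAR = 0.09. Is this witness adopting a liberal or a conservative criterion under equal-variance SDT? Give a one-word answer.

conservative

z(H) = 0.305, z(FA) = -1.341
c = −½·(z(H) + z(FA)) = 0.518
c > 0 → conservative criterion (biased toward responding “no”).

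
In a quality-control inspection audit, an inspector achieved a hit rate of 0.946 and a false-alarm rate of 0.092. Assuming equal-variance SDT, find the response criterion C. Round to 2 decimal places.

C = -0.14

z(H) = z(0.946) = 1.607
z(FA) = z(0.092) = -1.329
c = −½·[z(H) + z(FA)] = −0.5 × (1.607 + (-1.329)) = -0.139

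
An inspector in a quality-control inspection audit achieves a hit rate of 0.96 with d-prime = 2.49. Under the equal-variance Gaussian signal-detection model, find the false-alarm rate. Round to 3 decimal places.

z(hit rate) = z(0.96) = 1.7507
z(FA) = z(H) − d' = 1.7507 − 2.49 = -0.7393
false-alarm rate = Φ(-0.7393) = 0.2299

false-alarm rate = 0.230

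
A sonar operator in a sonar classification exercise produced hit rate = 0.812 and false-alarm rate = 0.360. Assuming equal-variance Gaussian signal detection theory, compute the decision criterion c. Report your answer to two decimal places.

c = -0.26

z(H) = z(0.812) = 0.8853
z(FA) = z(0.360) = -0.3585
c = −½·[z(H) + z(FA)] = −0.5 × (0.8853 + (-0.3585)) = -0.2634
c < 0: the sonar operator has a liberal response bias.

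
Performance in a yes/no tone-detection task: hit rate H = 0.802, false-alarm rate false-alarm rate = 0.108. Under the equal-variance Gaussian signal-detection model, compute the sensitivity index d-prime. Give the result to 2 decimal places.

d-prime = 2.09

z(H) = z(0.802) = 0.8488
z(FA) = z(0.108) = -1.2372
d' = z(H) − z(FA) = 0.8488 − (-1.2372) = 2.0860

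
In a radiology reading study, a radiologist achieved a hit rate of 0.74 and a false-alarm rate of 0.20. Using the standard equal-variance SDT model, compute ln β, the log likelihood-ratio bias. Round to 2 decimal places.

ln β = 0.15

Φ⁻¹(H) = Φ⁻¹(0.74) = 0.643
Φ⁻¹(FA) = Φ⁻¹(0.20) = -0.842
ln β = −½·[z(H)² − z(FA)²] = −0.5 × (0.413 − 0.709) = 0.148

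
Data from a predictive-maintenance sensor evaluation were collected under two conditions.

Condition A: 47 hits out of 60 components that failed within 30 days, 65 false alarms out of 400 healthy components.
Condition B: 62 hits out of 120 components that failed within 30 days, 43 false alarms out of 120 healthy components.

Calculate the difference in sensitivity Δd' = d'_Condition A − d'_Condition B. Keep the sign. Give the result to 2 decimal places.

Δd' = 1.36

Condition A: z(0.7833) = 0.783, z(0.1625) = -0.984, d' = 1.767
Condition B: z(0.5167) = 0.042, z(0.3583) = -0.363, d' = 0.405
Δd' = d'_Condition A − d'_Condition B = 1.767 − 0.405 = 1.362
Condition A has the higher sensitivity.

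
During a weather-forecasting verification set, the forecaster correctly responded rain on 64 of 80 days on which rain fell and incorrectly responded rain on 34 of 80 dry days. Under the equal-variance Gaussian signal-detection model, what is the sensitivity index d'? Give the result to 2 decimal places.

H = 64/80 = 0.8000
FA = 34/80 = 0.4250
z(H) = z(0.8000) = 0.842
z(FA) = z(0.4250) = -0.189
d' = z(H) − z(FA) = 0.842 − (-0.189) = 1.031

d' = 1.03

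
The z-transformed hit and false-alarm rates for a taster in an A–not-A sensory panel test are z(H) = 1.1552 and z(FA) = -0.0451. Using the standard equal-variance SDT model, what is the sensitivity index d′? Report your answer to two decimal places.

d′ = 1.20

d' = z(H) − z(FA) = 1.1552 − (-0.0451) = 1.2003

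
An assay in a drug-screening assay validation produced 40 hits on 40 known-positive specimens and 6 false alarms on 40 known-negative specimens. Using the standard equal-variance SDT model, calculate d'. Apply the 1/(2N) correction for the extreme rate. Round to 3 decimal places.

d' = 3.278

The hit rate is 40/40 = 1, so apply the 1/(2N) correction: H → 1 − 1/(2·40) = 0.98750.
z(H) = z(0.98750) = 2.2414
z(FA) = z(0.15000) = -1.0364
d' = 2.2414 − (-1.0364) = 3.2778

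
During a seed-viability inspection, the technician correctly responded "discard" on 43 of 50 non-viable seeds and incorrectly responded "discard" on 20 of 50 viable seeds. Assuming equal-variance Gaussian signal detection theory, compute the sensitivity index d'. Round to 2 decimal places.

H = 43/50 = 0.8600
FA = 20/50 = 0.4000
z(H) = z(0.8600) = 1.0803
z(FA) = z(0.4000) = -0.2533
d' = z(H) − z(FA) = 1.0803 − (-0.2533) = 1.3336

d' = 1.33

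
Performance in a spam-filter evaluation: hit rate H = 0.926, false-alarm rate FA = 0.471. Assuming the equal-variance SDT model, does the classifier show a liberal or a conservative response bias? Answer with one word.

z(H) = 1.447, z(FA) = -0.073
c = −½·(z(H) + z(FA)) = -0.687
c < 0 → liberal criterion (biased toward responding “yes”).

liberal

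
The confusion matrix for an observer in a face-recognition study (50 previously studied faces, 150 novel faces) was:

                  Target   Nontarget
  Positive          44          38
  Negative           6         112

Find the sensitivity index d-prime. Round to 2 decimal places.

H = 44/50 = 0.8800
FA = 38/150 = 0.2533
Φ⁻¹(0.8800) = 1.175, Φ⁻¹(0.2533) = -0.664
d' = z(H) − z(FA) = 1.175 − (-0.664) = 1.839

d-prime = 1.84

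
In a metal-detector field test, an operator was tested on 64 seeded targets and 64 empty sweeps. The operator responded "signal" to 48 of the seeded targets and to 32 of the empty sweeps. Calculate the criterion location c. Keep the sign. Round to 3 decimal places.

c = -0.337

H = 48/64 = 0.7500
FA = 32/64 = 0.5000
z(0.7500) = 0.6745, z(0.5000) = 0.0000
c = −½·[z(H) + z(FA)] = −0.5 × (0.6745 + 0.0000) = -0.33725
c < 0: the operator has a liberal response bias.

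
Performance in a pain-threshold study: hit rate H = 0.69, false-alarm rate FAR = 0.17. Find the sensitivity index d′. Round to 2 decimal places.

z(0.69) = 0.496, z(0.17) = -0.954
d' = z(H) − z(FA) = 0.496 − (-0.954) = 1.450

d′ = 1.45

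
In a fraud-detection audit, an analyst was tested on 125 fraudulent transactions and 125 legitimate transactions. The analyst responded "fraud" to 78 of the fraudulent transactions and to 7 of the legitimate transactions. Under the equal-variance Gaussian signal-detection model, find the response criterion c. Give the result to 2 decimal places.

H = 78/125 = 0.6240
FA = 7/125 = 0.0560
z(H) = z(0.6240) = 0.3160
z(FA) = z(0.0560) = -1.5893
c = −½·[z(H) + z(FA)] = −0.5 × (0.3160 + (-1.5893)) = 0.63665
c > 0: the analyst has a conservative response bias.

c = 0.64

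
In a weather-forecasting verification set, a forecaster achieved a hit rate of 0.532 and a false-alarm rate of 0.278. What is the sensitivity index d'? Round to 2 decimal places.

z(H) = z(0.532) = 0.0803
z(FA) = z(0.278) = -0.5888
d' = z(H) − z(FA) = 0.0803 − (-0.5888) = 0.6691

d' = 0.67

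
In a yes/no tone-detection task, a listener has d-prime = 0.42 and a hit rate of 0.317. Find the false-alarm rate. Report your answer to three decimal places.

z(hit rate) = z(0.317) = -0.4761
z(FA) = z(H) − d' = -0.4761 − 0.42 = -0.8961
false-alarm rate = Φ(-0.8961) = 0.1851

false-alarm rate = 0.185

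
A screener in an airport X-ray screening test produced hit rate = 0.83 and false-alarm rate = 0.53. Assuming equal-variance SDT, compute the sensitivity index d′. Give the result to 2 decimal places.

d′ = 0.88

z(0.83) = 0.9542, z(0.53) = 0.0753
d' = z(H) − z(FA) = 0.9542 − 0.0753 = 0.8789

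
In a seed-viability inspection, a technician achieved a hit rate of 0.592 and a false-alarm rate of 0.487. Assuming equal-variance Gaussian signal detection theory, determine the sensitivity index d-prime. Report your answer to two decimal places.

z(0.592) = 0.233, z(0.487) = -0.033
d' = z(H) − z(FA) = 0.233 − (-0.033) = 0.266

d-prime = 0.27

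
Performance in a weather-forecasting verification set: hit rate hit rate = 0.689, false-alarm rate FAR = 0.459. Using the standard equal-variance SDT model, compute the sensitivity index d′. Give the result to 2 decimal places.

Φ⁻¹(H) = Φ⁻¹(0.689) = 0.493
Φ⁻¹(FA) = Φ⁻¹(0.459) = -0.103
d' = z(H) − z(FA) = 0.493 − (-0.103) = 0.596

d′ = 0.60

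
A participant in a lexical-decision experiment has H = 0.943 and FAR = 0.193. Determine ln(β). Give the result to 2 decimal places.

ln β = -0.87

Φ⁻¹(H) = 1.580
Φ⁻¹(FA) = -0.867
ln β = −½·[z(H)² − z(FA)²] = −0.5 × (2.496 − 0.752) = -0.872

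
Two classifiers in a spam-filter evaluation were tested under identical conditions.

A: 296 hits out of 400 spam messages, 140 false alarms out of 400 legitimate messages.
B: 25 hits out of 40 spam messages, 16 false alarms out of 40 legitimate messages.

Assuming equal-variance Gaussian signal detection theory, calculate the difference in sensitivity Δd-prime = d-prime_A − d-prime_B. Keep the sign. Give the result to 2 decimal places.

A: z(0.7400) = 0.643, z(0.3500) = -0.385, d' = 1.028
B: z(0.6250) = 0.319, z(0.4000) = -0.253, d' = 0.572
Δd' = d'_A − d'_B = 1.028 − 0.572 = 0.456
A has the higher sensitivity.

Δd-prime = 0.46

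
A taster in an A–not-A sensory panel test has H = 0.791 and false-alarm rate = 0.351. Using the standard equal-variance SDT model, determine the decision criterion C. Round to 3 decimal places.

C = -0.214

z(0.791) = 0.8099, z(0.351) = -0.3826
c = −½·[z(H) + z(FA)] = −0.5 × (0.8099 + (-0.3826)) = -0.21365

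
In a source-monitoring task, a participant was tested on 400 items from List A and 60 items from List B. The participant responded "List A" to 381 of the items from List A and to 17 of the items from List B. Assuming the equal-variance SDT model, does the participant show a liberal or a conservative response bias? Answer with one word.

liberal

z(H) = 1.670, z(FA) = -0.573
c = −½·(z(H) + z(FA)) = -0.5485
c < 0 → liberal criterion (biased toward responding “yes”).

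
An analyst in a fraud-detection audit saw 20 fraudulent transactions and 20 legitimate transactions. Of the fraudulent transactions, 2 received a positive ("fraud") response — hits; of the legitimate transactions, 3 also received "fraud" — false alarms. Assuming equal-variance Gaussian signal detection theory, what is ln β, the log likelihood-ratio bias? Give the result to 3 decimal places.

ln β = -0.284

H = 2/20 = 0.1000
FA = 3/20 = 0.1500
z(H) = -1.2816
z(FA) = -1.0364
ln β = −½·[z(H)² − z(FA)²] = −0.5 × (1.6425 − 1.0741) = -0.2842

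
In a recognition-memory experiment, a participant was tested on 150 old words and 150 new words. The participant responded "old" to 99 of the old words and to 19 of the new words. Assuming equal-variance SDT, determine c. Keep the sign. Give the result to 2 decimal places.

H = 99/150 = 0.6600
FA = 19/150 = 0.1267
z(0.6600) = 0.4125, z(0.1267) = -1.1421
c = −½·[z(H) + z(FA)] = −0.5 × (0.4125 + (-1.1421)) = 0.3648

c = 0.36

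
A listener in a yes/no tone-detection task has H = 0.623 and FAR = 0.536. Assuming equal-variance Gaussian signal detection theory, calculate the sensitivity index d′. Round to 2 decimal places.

d′ = 0.22

z(H) = z(0.623) = 0.313
z(FA) = z(0.536) = 0.090
d' = z(H) − z(FA) = 0.313 − 0.090 = 0.223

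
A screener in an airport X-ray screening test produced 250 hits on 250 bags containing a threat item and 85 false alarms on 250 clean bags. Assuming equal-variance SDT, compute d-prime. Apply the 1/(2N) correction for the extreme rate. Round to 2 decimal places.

The hit rate is 250/250 = 1, so apply the 1/(2N) correction: H → 1 − 1/(2·250) = 0.99800.
z(H) = z(0.99800) = 2.878
z(FA) = z(0.34000) = -0.412
d' = 2.878 − (-0.412) = 3.290

d-prime = 3.29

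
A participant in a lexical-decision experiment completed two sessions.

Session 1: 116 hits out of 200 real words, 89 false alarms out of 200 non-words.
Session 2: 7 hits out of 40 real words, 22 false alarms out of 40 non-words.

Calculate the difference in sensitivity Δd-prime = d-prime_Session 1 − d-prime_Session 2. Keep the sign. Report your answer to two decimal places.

Δd-prime = 1.40

Session 1: z(0.5800) = 0.202, z(0.4450) = -0.138, d' = 0.340
Session 2: z(0.1750) = -0.935, z(0.5500) = 0.126, d' = -1.061
Δd' = d'_Session 1 − d'_Session 2 = 0.340 − (-1.061) = 1.401
Session 1 has the higher sensitivity.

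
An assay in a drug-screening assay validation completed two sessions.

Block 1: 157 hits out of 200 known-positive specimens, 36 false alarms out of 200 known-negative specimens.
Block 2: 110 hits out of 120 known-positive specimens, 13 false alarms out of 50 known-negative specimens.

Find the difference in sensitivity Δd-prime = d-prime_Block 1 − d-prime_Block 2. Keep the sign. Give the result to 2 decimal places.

Δd-prime = -0.32

Block 1: z(0.7850) = 0.789, z(0.1800) = -0.915, d' = 1.704
Block 2: z(0.9167) = 1.383, z(0.2600) = -0.643, d' = 2.026
Δd' = d'_Block 1 − d'_Block 2 = 1.704 − 2.026 = -0.322
Block 2 has the higher sensitivity.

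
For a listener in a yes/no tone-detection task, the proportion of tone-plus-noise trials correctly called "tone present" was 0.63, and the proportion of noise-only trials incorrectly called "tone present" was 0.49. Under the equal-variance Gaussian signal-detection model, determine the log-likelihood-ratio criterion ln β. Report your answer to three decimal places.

ln β = -0.055

z(H) = z(0.63) = 0.3319
z(FA) = z(0.49) = -0.0251
ln β = −½·[z(H)² − z(FA)²] = −0.5 × (0.1102 − 0.0006) = -0.0548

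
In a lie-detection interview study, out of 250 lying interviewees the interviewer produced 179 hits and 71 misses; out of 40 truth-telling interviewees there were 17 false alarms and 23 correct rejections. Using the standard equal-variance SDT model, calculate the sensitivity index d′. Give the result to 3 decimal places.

H = 179/250 = 0.7160
FA = 17/40 = 0.4250
z(0.7160) = 0.5710, z(0.4250) = -0.1891
d' = z(H) − z(FA) = 0.5710 − (-0.1891) = 0.7601

d′ = 0.760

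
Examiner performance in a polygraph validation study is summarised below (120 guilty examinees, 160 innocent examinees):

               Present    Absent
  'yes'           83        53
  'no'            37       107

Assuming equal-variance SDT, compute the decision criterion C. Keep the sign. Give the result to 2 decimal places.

C = -0.03

H = 83/120 = 0.6917
FA = 53/160 = 0.3312
z(0.6917) = 0.501, z(0.3312) = -0.437
c = −½·[z(H) + z(FA)] = −0.5 × (0.501 + (-0.437)) = -0.032
c < 0: the examiner has a liberal response bias.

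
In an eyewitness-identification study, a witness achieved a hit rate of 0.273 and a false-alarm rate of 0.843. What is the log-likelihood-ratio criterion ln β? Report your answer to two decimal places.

z(H) = z(0.273) = -0.604
z(FA) = z(0.843) = 1.007
ln β = −½·[z(H)² − z(FA)²] = −0.5 × (0.365 − 1.014) = 0.3245

ln β = 0.32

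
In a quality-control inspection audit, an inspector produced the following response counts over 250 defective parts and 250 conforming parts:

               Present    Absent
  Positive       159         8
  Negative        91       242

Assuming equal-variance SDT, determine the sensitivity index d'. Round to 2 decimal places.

d' = 2.20

H = 159/250 = 0.6360
FA = 8/250 = 0.0320
z(0.6360) = 0.348, z(0.0320) = -1.852
d' = z(H) − z(FA) = 0.348 − (-1.852) = 2.200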